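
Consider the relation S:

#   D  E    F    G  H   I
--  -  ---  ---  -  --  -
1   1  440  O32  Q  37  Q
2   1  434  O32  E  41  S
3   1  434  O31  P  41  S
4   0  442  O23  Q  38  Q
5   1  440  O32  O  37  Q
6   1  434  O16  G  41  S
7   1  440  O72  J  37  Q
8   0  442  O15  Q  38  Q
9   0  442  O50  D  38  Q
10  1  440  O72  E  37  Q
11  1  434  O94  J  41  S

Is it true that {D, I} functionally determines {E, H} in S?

(D=1, I=Q): rows 1, 5, 7, 10 → {E,H} = (440, 37), (440, 37), (440, 37), (440, 37) ✓
(D=1, I=S): rows 2, 3, 6, 11 → {E,H} = (434, 41), (434, 41), (434, 41), (434, 41) ✓
(D=0, I=Q): rows 4, 8, 9 → {E,H} = (442, 38), (442, 38), (442, 38) ✓
Every {D, I} value is associated with a single {E, H} value, so {D, I} -> {E, H} holds.

Yes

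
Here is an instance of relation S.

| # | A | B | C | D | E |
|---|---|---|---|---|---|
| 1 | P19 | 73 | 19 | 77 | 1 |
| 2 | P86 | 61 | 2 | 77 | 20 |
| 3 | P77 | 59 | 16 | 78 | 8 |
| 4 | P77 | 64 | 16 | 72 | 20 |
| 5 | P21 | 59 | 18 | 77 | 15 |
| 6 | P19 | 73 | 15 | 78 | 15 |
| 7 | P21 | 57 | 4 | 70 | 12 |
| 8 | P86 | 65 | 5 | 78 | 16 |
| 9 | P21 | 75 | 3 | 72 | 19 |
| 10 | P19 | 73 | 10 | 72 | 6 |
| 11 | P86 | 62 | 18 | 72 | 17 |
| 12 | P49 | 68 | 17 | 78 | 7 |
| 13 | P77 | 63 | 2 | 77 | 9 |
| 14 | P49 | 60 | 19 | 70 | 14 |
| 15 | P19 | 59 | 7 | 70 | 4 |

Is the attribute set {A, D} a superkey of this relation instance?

Yes

All 15 rows have distinct {A, D} values, so {A, D} → (all attributes) holds and {A, D} is a superkey.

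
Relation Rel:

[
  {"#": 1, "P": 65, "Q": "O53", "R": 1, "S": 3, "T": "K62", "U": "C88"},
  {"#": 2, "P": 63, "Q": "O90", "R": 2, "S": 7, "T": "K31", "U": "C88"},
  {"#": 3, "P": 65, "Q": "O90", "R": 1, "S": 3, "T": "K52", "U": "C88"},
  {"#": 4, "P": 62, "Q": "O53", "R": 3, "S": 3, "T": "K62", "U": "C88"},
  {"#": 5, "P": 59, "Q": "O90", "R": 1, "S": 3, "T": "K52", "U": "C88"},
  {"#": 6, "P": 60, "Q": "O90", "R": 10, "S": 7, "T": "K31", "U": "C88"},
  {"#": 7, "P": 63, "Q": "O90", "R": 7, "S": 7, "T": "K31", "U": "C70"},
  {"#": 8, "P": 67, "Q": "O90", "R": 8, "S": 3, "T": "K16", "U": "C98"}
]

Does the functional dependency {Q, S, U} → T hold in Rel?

Yes

(Q=O53, S=3, U=C88): rows 1, 4 → T = K62, K62 ✓
(Q=O90, S=7, U=C88): rows 2, 6 → T = K31, K31 ✓
(Q=O90, S=3, U=C88): rows 3, 5 → T = K52, K52 ✓
(Q=O90, S=7, U=C70): row 7 → T = K31 ✓
(Q=O90, S=3, U=C98): row 8 → T = K16 ✓
Every {Q, S, U} value is associated with a single T value, so {Q, S, U} → T holds.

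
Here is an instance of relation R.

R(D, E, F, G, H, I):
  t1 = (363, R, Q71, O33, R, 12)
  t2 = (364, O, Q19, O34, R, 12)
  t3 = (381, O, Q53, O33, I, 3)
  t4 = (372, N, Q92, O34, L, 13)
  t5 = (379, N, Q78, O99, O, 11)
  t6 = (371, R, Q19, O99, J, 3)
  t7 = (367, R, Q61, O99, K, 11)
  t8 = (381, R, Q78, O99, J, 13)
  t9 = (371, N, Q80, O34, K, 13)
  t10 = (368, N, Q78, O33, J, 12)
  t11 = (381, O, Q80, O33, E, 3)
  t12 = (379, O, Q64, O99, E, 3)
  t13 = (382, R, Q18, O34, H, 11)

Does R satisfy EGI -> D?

(E=R, G=O33, I=12): row 1 → D = 363 ✓
(E=O, G=O34, I=12): row 2 → D = 364 ✓
(E=O, G=O33, I=3): rows 3, 11 → D = 381, 381 ✓
(E=N, G=O34, I=13): rows 4, 9 → D takes values {372, 371} — violation
(E=N, G=O99, I=11): row 5 → D = 379 ✓
(E=R, G=O99, I=3): row 6 → D = 371 ✓
(E=R, G=O99, I=11): row 7 → D = 367 ✓
(E=R, G=O99, I=13): row 8 → D = 381 ✓
(E=N, G=O33, I=12): row 10 → D = 368 ✓
(E=O, G=O99, I=3): row 12 → D = 379 ✓
(E=R, G=O34, I=11): row 13 → D = 382 ✓
Two rows agree on EGI but differ on D, so EGI -> D does not hold.

No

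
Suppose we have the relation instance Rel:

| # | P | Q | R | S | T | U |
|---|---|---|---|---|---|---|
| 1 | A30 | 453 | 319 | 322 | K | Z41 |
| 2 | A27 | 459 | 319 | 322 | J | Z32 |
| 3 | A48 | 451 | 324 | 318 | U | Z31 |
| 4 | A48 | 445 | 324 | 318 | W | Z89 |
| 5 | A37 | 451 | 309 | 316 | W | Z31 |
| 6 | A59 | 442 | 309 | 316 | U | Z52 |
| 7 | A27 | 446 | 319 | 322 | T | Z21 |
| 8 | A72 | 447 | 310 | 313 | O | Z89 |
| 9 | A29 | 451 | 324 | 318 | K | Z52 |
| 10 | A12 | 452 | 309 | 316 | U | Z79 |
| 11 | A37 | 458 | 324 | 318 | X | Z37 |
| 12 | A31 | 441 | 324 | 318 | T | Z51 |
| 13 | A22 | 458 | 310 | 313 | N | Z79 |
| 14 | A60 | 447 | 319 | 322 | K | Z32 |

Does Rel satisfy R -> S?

Yes

R=319: rows 1, 2, 7, 14 → S = 322, 322, 322, 322 ✓
R=324: rows 3, 4, 9, 11, 12 → S = 318, 318, 318, 318, 318 ✓
R=309: rows 5, 6, 10 → S = 316, 316, 316 ✓
R=310: rows 8, 13 → S = 313, 313 ✓
Every R value is associated with a single S value, so R -> S holds.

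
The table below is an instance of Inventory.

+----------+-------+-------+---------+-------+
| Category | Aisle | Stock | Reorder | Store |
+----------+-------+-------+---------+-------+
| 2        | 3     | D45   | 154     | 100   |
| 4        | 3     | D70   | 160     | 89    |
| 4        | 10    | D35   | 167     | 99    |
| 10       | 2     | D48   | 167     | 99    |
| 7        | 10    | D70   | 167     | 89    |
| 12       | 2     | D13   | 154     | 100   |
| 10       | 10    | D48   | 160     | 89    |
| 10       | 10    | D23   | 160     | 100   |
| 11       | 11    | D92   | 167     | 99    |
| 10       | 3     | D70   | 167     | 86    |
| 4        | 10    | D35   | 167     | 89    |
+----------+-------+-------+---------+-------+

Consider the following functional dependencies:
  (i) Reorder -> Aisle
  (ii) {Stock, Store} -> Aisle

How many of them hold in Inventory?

0

(i) Reorder -> Aisle: Reorder=154: 2 rows → Aisle takes values {3, 2} — violation; Reorder=160: 3 rows → Aisle takes values {3, 10} — violation; Reorder=167: 6 rows → Aisle takes values {10, 2, 11, 3} — violation — fails.
(ii) {Stock, Store} -> Aisle: (Stock=D70, Store=89): 2 rows → Aisle takes values {3, 10} — violation — fails.
None of the 2 dependencies hold.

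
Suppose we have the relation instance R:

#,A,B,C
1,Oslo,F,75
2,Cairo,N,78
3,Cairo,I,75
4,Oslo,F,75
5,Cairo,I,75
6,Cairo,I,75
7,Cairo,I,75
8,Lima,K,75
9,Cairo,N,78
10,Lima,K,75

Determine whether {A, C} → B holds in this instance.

(A=Oslo, C=75): rows 1, 4 → B = F, F ✓
(A=Cairo, C=78): rows 2, 9 → B = N, N ✓
(A=Cairo, C=75): rows 3, 5, 6, 7 → B = I, I, I, I ✓
(A=Lima, C=75): rows 8, 10 → B = K, K ✓
Every {A, C} value is associated with a single B value, so {A, C} → B holds.

Yes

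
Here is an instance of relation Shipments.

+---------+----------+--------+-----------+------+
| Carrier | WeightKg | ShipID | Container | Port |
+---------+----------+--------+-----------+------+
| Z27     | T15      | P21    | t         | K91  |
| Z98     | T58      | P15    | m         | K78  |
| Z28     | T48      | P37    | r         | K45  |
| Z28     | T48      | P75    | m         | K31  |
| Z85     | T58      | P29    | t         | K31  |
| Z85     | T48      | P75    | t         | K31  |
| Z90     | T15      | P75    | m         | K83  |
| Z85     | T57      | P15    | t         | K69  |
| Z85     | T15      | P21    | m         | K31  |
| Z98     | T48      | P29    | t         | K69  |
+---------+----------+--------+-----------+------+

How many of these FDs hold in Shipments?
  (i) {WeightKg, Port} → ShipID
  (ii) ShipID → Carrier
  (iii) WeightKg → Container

(i) {WeightKg, Port} → ShipID: every LHS value maps to a single RHS value — holds.
(ii) ShipID → Carrier: ShipID=P21: 2 rows → Carrier takes values {Z27, Z85} — violation; ShipID=P15: 2 rows → Carrier takes values {Z98, Z85} — violation; ShipID=P75: 3 rows → Carrier takes values {Z28, Z85, Z90} — violation; ShipID=P29: 2 rows → Carrier takes values {Z85, Z98} — violation — fails.
(iii) WeightKg → Container: WeightKg=T15: 3 rows → Container takes values {t, m} — violation; WeightKg=T58: 2 rows → Container takes values {m, t} — violation; WeightKg=T48: 4 rows → Container takes values {r, m, t} — violation — fails.
1 of the 3 dependencies holds.

1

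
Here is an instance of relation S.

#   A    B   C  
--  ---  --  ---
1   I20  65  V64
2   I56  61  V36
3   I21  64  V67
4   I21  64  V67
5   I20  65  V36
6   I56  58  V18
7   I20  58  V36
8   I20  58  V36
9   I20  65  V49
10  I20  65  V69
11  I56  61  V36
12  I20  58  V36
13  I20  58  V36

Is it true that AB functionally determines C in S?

(A=I20, B=65): rows 1, 5, 9, 10 → C takes values {V64, V36, V49, V69} — violation
(A=I56, B=61): rows 2, 11 → C = V36, V36 ✓
(A=I21, B=64): rows 3, 4 → C = V67, V67 ✓
(A=I56, B=58): row 6 → C = V18 ✓
(A=I20, B=58): rows 7, 8, 12, 13 → C = V36, V36, V36, V36 ✓
Two rows agree on AB but differ on C, so AB → C does not hold.

No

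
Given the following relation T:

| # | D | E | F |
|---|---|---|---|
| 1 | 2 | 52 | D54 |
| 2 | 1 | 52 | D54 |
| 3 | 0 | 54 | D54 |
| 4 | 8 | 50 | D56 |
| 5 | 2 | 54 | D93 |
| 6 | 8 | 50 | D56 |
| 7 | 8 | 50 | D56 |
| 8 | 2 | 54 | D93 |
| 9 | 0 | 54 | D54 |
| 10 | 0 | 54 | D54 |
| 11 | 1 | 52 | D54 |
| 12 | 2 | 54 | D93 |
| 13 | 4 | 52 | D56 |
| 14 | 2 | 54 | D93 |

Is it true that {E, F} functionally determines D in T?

(E=52, F=D54): rows 1, 2, 11 → D takes values {2, 1} — violation
(E=54, F=D54): rows 3, 9, 10 → D = 0, 0, 0 ✓
(E=50, F=D56): rows 4, 6, 7 → D = 8, 8, 8 ✓
(E=54, F=D93): rows 5, 8, 12, 14 → D = 2, 2, 2, 2 ✓
(E=52, F=D56): row 13 → D = 4 ✓
Two rows agree on {E, F} but differ on D, so {E, F} -> D does not hold.

No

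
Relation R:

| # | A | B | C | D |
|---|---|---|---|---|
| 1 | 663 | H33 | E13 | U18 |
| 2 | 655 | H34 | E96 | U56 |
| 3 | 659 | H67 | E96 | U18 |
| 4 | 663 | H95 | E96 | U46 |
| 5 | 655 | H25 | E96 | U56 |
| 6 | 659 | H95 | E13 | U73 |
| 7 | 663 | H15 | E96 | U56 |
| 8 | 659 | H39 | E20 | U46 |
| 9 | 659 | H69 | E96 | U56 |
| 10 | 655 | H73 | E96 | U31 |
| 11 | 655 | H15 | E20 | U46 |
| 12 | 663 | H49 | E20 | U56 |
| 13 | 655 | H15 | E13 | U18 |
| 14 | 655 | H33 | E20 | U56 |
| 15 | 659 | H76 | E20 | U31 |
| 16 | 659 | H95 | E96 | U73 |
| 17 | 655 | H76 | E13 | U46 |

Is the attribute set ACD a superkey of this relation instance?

No

Rows 2 and 5 have the same ACD value (A=655, C=E96, D=U56) but are distinct tuples, so ACD does not determine every attribute — not a superkey.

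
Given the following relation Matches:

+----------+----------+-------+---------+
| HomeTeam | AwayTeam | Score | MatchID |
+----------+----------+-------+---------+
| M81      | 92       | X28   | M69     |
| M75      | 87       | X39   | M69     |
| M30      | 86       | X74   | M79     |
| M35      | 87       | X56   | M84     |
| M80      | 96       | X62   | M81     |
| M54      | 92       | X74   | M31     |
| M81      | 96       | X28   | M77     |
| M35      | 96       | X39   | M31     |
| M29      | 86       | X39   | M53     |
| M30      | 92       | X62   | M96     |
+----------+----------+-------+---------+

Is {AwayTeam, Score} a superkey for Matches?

All 10 rows have distinct {AwayTeam, Score} values, so {AwayTeam, Score} → (all attributes) holds and {AwayTeam, Score} is a superkey.

Yes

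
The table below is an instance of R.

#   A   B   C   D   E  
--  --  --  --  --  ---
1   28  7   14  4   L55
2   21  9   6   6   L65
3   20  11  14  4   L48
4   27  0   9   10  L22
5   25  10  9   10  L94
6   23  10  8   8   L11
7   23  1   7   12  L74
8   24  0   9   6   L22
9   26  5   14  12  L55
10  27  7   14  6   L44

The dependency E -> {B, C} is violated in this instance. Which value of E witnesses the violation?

E=L55: rows 1, 9 → {B,C} takes values {(7, 14), (5, 14)} — violation
E=L65: row 2 → {B,C} = (9, 6) ✓
E=L48: row 3 → {B,C} = (11, 14) ✓
E=L22: rows 4, 8 → {B,C} = (0, 9), (0, 9) ✓
E=L94: row 5 → {B,C} = (10, 9) ✓
E=L11: row 6 → {B,C} = (10, 8) ✓
E=L74: row 7 → {B,C} = (1, 7) ✓
E=L44: row 10 → {B,C} = (7, 14) ✓
The only E value with inconsistent RHS is E=L55.

L55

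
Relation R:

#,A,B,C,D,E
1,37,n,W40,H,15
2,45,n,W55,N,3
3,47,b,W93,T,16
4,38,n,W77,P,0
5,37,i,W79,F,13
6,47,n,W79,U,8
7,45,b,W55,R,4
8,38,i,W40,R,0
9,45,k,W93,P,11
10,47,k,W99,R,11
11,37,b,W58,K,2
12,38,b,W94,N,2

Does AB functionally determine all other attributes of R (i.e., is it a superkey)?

All 12 rows have distinct AB values, so AB → (all attributes) holds and AB is a superkey.

Yes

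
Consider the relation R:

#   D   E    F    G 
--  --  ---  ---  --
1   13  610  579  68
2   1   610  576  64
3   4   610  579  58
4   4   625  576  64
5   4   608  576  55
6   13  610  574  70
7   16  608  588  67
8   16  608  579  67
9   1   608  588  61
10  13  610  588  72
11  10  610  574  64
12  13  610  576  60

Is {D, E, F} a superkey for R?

Yes

All 12 rows have distinct {D, E, F} values, so {D, E, F} → (all attributes) holds and {D, E, F} is a superkey.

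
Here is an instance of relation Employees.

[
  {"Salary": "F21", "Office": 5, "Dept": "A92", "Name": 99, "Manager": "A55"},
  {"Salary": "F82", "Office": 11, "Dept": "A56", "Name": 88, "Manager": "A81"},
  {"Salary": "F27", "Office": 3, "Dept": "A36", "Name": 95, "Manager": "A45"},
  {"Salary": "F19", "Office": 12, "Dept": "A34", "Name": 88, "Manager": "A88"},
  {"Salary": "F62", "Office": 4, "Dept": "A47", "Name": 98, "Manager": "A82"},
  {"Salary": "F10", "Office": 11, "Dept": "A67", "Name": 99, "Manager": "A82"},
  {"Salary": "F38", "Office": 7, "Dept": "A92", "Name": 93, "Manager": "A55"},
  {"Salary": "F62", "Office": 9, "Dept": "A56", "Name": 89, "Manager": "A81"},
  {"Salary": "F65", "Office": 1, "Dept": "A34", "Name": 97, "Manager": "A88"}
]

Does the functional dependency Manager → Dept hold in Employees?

No

Manager=A55: 2 rows → Dept = A92, A92 ✓
Manager=A81: 2 rows → Dept = A56, A56 ✓
Manager=A45: 1 row → Dept = A36 ✓
Manager=A88: 2 rows → Dept = A34, A34 ✓
Manager=A82: 2 rows → Dept takes values {A47, A67} — violation
Two rows agree on Manager but differ on Dept, so Manager → Dept does not hold.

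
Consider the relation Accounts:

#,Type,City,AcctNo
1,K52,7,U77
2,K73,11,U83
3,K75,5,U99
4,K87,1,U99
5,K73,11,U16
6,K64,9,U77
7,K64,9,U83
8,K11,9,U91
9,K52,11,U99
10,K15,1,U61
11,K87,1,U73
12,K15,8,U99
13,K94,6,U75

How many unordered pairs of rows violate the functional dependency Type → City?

Type=K52: violating pairs (1,9) — 1 pair.
Type=K73: all 2 rows agree on City — 0 pairs.
Type=K87: all 2 rows agree on City — 0 pairs.
Type=K64: all 2 rows agree on City — 0 pairs.
Type=K15: violating pairs (10,12) — 1 pair.

2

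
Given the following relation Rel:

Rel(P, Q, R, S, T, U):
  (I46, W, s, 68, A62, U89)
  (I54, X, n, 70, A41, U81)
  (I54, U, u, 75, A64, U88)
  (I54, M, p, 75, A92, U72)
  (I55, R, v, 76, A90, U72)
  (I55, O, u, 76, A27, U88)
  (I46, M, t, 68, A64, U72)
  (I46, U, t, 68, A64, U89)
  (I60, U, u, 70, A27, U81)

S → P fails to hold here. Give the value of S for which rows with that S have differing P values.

70

S=68: 3 rows → P = I46, I46, I46 ✓
S=70: 2 rows → P takes values {I54, I60} — violation
S=75: 2 rows → P = I54, I54 ✓
S=76: 2 rows → P = I55, I55 ✓
The only S value with inconsistent P is S=70.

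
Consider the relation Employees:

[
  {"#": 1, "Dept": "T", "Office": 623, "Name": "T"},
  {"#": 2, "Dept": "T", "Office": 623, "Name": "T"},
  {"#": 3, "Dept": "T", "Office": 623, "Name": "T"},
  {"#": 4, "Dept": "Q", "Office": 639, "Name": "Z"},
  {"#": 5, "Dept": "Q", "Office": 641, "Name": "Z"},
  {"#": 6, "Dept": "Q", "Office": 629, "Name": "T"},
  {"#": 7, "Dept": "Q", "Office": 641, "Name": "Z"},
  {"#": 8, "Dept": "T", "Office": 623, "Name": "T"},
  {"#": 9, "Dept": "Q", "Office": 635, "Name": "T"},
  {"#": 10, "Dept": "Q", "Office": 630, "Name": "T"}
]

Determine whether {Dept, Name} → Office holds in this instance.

(Dept=T, Name=T): rows 1, 2, 3, 8 → Office = 623, 623, 623, 623 ✓
(Dept=Q, Name=Z): rows 4, 5, 7 → Office takes values {639, 641} — violation
(Dept=Q, Name=T): rows 6, 9, 10 → Office takes values {629, 635, 630} — violation
Two rows agree on {Dept, Name} but differ on Office, so {Dept, Name} → Office does not hold.

No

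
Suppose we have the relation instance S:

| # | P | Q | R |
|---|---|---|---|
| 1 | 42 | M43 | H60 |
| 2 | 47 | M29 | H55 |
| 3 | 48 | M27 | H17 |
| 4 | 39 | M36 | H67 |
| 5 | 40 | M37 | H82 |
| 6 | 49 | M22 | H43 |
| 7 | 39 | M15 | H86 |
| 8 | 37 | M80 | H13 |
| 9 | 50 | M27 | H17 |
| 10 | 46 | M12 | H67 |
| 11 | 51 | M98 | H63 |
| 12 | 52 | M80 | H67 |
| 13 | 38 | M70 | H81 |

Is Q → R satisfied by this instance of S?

No

Q=M43: row 1 → R = H60 ✓
Q=M29: row 2 → R = H55 ✓
Q=M27: rows 3, 9 → R = H17, H17 ✓
Q=M36: row 4 → R = H67 ✓
Q=M37: row 5 → R = H82 ✓
Q=M22: row 6 → R = H43 ✓
Q=M15: row 7 → R = H86 ✓
Q=M80: rows 8, 12 → R takes values {H13, H67} — violation
Q=M12: row 10 → R = H67 ✓
Q=M98: row 11 → R = H63 ✓
Q=M70: row 13 → R = H81 ✓
Two rows agree on Q but differ on R, so Q → R does not hold.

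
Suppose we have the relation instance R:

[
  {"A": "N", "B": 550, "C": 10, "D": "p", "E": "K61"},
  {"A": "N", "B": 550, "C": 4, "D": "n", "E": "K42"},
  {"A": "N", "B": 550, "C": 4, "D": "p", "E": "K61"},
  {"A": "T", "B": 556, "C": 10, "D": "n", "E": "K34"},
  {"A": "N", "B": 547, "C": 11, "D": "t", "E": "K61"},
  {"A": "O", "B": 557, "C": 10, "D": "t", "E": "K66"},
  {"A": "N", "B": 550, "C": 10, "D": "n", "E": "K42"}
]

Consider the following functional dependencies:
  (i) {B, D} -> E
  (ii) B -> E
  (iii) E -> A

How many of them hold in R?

2

(i) {B, D} -> E: every LHS value maps to a single RHS value — holds.
(ii) B -> E: B=550: 4 rows → E takes values {K61, K42} — violation — fails.
(iii) E -> A: every LHS value maps to a single RHS value — holds.
2 of the 3 dependencies hold.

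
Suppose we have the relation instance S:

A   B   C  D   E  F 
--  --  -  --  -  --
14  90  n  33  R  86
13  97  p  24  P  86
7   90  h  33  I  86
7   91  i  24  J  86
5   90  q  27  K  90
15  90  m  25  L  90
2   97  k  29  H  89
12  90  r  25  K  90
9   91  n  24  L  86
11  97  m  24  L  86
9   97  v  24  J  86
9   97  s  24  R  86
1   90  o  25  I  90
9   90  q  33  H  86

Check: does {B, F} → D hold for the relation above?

No

(B=90, F=86): 3 rows → D = 33, 33, 33 ✓
(B=97, F=86): 4 rows → D = 24, 24, 24, 24 ✓
(B=91, F=86): 2 rows → D = 24, 24 ✓
(B=90, F=90): 4 rows → D takes values {27, 25} — violation
(B=97, F=89): 1 row → D = 29 ✓
Two rows agree on {B, F} but differ on D, so {B, F} → D does not hold.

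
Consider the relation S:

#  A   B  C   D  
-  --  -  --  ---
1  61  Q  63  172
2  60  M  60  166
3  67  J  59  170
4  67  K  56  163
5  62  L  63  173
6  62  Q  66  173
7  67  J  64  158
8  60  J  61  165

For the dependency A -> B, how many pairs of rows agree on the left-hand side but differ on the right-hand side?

A=60: violating pairs (2,8) — 1 pair.
A=67: violating pairs (3,4), (4,7) — 2 pairs.
A=62: violating pairs (5,6) — 1 pair.

4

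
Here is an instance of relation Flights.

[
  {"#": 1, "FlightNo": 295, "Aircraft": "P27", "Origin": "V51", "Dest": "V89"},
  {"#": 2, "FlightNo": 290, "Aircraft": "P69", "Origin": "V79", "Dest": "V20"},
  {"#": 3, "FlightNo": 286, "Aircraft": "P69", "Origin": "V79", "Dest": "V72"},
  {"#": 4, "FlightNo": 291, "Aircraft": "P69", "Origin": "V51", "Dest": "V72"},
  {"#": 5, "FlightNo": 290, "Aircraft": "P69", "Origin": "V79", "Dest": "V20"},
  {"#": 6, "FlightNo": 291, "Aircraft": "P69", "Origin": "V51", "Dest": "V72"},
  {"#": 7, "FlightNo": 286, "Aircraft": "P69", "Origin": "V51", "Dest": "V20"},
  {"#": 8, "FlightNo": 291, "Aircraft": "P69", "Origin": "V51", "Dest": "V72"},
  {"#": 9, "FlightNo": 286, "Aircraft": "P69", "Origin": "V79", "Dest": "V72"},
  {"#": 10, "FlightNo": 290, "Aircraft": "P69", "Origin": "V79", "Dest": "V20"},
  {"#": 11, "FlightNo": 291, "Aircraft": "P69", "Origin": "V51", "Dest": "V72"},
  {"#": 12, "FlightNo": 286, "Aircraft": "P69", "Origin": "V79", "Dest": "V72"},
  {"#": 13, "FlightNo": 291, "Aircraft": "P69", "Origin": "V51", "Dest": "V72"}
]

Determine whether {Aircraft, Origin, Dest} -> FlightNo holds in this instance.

Yes

(Aircraft=P27, Origin=V51, Dest=V89): row 1 → FlightNo = 295 ✓
(Aircraft=P69, Origin=V79, Dest=V20): rows 2, 5, 10 → FlightNo = 290, 290, 290 ✓
(Aircraft=P69, Origin=V79, Dest=V72): rows 3, 9, 12 → FlightNo = 286, 286, 286 ✓
(Aircraft=P69, Origin=V51, Dest=V72): rows 4, 6, 8, 11, 13 → FlightNo = 291, 291, 291, 291, 291 ✓
(Aircraft=P69, Origin=V51, Dest=V20): row 7 → FlightNo = 286 ✓
Every {Aircraft, Origin, Dest} value is associated with a single FlightNo value, so {Aircraft, Origin, Dest} -> FlightNo holds.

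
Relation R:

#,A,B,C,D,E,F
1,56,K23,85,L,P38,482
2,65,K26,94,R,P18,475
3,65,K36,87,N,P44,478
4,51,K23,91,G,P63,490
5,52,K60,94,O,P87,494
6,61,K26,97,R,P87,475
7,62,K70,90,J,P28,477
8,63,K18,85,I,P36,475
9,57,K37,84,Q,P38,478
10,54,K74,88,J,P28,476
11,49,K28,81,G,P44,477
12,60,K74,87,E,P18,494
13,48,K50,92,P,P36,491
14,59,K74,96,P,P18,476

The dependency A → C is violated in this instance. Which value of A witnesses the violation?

65

A=56: row 1 → C = 85 ✓
A=65: rows 2, 3 → C takes values {94, 87} — violation
A=51: row 4 → C = 91 ✓
A=52: row 5 → C = 94 ✓
A=61: row 6 → C = 97 ✓
A=62: row 7 → C = 90 ✓
A=63: row 8 → C = 85 ✓
A=57: row 9 → C = 84 ✓
A=54: row 10 → C = 88 ✓
A=49: row 11 → C = 81 ✓
A=60: row 12 → C = 87 ✓
A=48: row 13 → C = 92 ✓
A=59: row 14 → C = 96 ✓
The only A value with inconsistent C is A=65.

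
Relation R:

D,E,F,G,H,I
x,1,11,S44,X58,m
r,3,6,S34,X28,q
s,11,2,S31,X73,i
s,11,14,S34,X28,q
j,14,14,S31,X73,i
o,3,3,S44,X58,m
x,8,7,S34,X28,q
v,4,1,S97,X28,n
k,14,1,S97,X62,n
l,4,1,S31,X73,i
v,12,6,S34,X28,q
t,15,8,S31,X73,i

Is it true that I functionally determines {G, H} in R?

I=m: 2 rows → {G,H} = (S44, X58), (S44, X58) ✓
I=q: 4 rows → {G,H} = (S34, X28), (S34, X28), (S34, X28), (S34, X28) ✓
I=i: 4 rows → {G,H} = (S31, X73), (S31, X73), (S31, X73), (S31, X73) ✓
I=n: 2 rows → {G,H} takes values {(S97, X28), (S97, X62)} — violation
Two rows agree on I but differ on {G, H}, so I -> {G, H} does not hold.

No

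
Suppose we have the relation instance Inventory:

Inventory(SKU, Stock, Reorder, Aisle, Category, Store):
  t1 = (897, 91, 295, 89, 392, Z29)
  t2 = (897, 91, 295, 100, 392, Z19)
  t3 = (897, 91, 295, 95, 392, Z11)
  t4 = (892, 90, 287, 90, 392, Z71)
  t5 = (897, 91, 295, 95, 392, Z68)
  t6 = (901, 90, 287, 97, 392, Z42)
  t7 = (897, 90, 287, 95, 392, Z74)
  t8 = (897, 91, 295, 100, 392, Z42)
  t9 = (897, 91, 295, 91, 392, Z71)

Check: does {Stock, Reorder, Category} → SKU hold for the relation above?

(Stock=91, Reorder=295, Category=392): rows 1, 2, 3, 5, 8, 9 → SKU = 897, 897, 897, 897, 897, 897 ✓
(Stock=90, Reorder=287, Category=392): rows 4, 6, 7 → SKU takes values {892, 901, 897} — violation
Two rows agree on {Stock, Reorder, Category} but differ on SKU, so {Stock, Reorder, Category} → SKU does not hold.

No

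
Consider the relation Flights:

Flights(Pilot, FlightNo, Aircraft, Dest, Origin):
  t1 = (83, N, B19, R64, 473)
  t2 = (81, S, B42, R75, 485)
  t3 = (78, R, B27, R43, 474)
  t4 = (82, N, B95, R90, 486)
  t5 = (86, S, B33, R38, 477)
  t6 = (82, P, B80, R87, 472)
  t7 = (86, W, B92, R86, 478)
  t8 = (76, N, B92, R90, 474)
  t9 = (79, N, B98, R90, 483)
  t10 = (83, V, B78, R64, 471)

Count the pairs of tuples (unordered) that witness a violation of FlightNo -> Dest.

4

FlightNo=N: violating pairs (1,4), (1,8), (1,9) — 3 pairs.
FlightNo=S: violating pairs (2,5) — 1 pair.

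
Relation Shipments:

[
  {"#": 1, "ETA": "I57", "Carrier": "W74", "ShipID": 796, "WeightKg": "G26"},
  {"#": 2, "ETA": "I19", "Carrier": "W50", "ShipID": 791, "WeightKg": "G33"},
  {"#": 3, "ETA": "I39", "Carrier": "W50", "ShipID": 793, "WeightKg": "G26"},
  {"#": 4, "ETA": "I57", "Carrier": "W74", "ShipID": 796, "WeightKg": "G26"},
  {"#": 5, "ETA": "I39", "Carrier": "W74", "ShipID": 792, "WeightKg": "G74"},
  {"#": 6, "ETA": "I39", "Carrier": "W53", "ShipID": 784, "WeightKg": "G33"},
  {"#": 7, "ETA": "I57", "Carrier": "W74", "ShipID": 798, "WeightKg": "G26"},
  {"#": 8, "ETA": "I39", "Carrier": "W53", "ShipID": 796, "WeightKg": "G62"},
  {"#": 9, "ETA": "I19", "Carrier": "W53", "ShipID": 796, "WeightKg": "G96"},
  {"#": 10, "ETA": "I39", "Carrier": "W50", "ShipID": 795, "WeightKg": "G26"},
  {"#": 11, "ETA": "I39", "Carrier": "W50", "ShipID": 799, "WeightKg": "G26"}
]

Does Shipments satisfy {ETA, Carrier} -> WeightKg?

(ETA=I57, Carrier=W74): rows 1, 4, 7 → WeightKg = G26, G26, G26 ✓
(ETA=I19, Carrier=W50): row 2 → WeightKg = G33 ✓
(ETA=I39, Carrier=W50): rows 3, 10, 11 → WeightKg = G26, G26, G26 ✓
(ETA=I39, Carrier=W74): row 5 → WeightKg = G74 ✓
(ETA=I39, Carrier=W53): rows 6, 8 → WeightKg takes values {G33, G62} — violation
(ETA=I19, Carrier=W53): row 9 → WeightKg = G96 ✓
Two rows agree on {ETA, Carrier} but differ on WeightKg, so {ETA, Carrier} -> WeightKg does not hold.

No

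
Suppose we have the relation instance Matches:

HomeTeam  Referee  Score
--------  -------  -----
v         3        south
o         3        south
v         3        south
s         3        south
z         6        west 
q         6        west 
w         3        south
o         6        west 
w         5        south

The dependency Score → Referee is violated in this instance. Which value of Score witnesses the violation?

south

Score=south: 6 rows → Referee takes values {3, 5} — violation
Score=west: 3 rows → Referee = 6, 6, 6 ✓
The only Score value with inconsistent Referee is Score=south.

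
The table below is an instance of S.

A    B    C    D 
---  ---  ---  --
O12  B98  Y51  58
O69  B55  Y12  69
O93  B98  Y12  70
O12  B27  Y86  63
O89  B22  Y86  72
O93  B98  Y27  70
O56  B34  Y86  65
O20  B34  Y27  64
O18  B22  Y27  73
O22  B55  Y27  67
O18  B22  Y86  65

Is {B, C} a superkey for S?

Two distinct rows share (B=B22, C=Y86), so {B, C} does not determine every attribute — not a superkey.

No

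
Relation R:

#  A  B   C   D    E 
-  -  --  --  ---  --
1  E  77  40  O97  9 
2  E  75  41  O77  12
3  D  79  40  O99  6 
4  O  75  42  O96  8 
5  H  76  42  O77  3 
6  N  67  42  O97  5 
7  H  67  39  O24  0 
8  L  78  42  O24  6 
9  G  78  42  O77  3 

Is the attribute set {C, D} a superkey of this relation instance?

No

Rows 5 and 9 have the same {C, D} value (C=42, D=O77) but are distinct tuples, so {C, D} does not determine every attribute — not a superkey.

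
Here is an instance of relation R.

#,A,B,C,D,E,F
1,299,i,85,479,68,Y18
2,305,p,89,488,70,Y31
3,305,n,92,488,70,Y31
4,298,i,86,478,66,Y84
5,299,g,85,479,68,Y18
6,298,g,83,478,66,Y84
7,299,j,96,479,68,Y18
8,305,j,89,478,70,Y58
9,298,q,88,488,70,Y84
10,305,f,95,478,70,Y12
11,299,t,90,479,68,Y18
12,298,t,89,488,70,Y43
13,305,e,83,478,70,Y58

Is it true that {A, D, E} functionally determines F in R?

No

(A=299, D=479, E=68): rows 1, 5, 7, 11 → F = Y18, Y18, Y18, Y18 ✓
(A=305, D=488, E=70): rows 2, 3 → F = Y31, Y31 ✓
(A=298, D=478, E=66): rows 4, 6 → F = Y84, Y84 ✓
(A=305, D=478, E=70): rows 8, 10, 13 → F takes values {Y58, Y12} — violation
(A=298, D=488, E=70): rows 9, 12 → F takes values {Y84, Y43} — violation
Two rows agree on {A, D, E} but differ on F, so {A, D, E} → F does not hold.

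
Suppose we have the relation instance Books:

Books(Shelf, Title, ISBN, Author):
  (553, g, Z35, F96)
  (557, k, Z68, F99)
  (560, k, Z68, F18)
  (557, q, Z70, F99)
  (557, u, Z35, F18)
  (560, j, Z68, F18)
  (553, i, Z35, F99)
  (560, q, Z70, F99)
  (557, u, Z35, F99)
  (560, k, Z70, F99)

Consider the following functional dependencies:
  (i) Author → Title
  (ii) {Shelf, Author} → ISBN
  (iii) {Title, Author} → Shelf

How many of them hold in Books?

0

(i) Author → Title: Author=F99: 6 rows → Title takes values {k, q, i, u} — violation; Author=F18: 3 rows → Title takes values {k, u, j} — violation — fails.
(ii) {Shelf, Author} → ISBN: (Shelf=557, Author=F99): 3 rows → ISBN takes values {Z68, Z70, Z35} — violation — fails.
(iii) {Title, Author} → Shelf: (Title=k, Author=F99): 2 rows → Shelf takes values {557, 560} — violation; (Title=q, Author=F99): 2 rows → Shelf takes values {557, 560} — violation — fails.
None of the 3 dependencies hold.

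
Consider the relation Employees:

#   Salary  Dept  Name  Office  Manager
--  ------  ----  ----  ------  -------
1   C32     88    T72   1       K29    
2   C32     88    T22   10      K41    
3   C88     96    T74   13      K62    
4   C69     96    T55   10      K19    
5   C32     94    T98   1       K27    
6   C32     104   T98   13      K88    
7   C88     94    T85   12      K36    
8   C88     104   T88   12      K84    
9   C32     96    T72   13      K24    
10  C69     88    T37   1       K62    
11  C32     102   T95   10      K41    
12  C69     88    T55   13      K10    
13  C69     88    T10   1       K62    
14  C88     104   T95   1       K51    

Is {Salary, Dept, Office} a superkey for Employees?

No

Rows 10 and 13 have the same {Salary, Dept, Office} value (Salary=C69, Dept=88, Office=1) but are distinct tuples, so {Salary, Dept, Office} does not determine every attribute — not a superkey.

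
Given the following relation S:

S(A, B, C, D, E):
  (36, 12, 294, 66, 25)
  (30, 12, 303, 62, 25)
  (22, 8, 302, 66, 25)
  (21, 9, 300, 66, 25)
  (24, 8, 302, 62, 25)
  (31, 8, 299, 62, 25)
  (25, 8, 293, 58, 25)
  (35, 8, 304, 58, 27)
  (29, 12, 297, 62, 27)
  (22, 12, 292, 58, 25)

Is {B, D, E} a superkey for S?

Two distinct rows share (B=8, D=62, E=25), so {B, D, E} does not determine every attribute — not a superkey.

No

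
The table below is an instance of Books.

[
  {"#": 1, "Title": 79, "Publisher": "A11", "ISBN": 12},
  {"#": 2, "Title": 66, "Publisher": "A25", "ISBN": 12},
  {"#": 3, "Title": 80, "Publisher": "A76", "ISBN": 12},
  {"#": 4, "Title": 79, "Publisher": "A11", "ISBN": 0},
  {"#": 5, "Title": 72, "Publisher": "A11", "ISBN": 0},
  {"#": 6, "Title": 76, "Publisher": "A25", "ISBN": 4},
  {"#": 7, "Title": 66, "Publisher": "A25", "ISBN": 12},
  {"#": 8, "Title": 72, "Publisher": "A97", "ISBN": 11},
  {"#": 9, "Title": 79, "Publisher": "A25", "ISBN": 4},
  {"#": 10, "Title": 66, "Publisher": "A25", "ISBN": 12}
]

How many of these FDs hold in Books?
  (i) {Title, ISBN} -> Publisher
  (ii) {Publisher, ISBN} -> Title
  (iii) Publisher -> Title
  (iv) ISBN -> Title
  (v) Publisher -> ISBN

1

(i) {Title, ISBN} -> Publisher: every LHS value maps to a single RHS value — holds.
(ii) {Publisher, ISBN} -> Title: (Publisher=A11, ISBN=0): rows 4, 5 → Title takes values {79, 72} — violation; (Publisher=A25, ISBN=4): rows 6, 9 → Title takes values {76, 79} — violation — fails.
(iii) Publisher -> Title: Publisher=A11: rows 1, 4, 5 → Title takes values {79, 72} — violation; Publisher=A25: rows 2, 6, 7, 9, 10 → Title takes values {66, 76, 79} — violation — fails.
(iv) ISBN -> Title: ISBN=12: rows 1, 2, 3, 7, 10 → Title takes values {79, 66, 80} — violation; ISBN=0: rows 4, 5 → Title takes values {79, 72} — violation; ISBN=4: rows 6, 9 → Title takes values {76, 79} — violation — fails.
(v) Publisher -> ISBN: Publisher=A11: rows 1, 4, 5 → ISBN takes values {12, 0} — violation; Publisher=A25: rows 2, 6, 7, 9, 10 → ISBN takes values {12, 4} — violation — fails.
1 of the 5 dependencies holds.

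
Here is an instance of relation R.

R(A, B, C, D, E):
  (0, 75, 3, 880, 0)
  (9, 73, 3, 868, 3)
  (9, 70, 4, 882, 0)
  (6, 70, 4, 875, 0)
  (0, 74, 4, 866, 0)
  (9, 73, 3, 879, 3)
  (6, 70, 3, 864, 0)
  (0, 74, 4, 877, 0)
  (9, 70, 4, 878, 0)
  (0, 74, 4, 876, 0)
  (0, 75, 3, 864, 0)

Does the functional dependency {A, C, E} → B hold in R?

Yes

(A=0, C=3, E=0): 2 rows → B = 75, 75 ✓
(A=9, C=3, E=3): 2 rows → B = 73, 73 ✓
(A=9, C=4, E=0): 2 rows → B = 70, 70 ✓
(A=6, C=4, E=0): 1 row → B = 70 ✓
(A=0, C=4, E=0): 3 rows → B = 74, 74, 74 ✓
(A=6, C=3, E=0): 1 row → B = 70 ✓
Every {A, C, E} value is associated with a single B value, so {A, C, E} → B holds.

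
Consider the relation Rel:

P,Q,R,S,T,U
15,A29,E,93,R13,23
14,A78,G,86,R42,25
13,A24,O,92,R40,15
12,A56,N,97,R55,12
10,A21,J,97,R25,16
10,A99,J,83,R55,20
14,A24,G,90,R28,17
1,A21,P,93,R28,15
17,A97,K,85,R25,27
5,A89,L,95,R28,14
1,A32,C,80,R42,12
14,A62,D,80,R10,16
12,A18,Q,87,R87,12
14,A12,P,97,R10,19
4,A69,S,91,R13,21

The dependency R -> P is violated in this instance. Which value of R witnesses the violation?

R=E: 1 row → P = 15 ✓
R=G: 2 rows → P = 14, 14 ✓
R=O: 1 row → P = 13 ✓
R=N: 1 row → P = 12 ✓
R=J: 2 rows → P = 10, 10 ✓
R=P: 2 rows → P takes values {1, 14} — violation
R=K: 1 row → P = 17 ✓
R=L: 1 row → P = 5 ✓
R=C: 1 row → P = 1 ✓
R=D: 1 row → P = 14 ✓
R=Q: 1 row → P = 12 ✓
R=S: 1 row → P = 4 ✓
The only R value with inconsistent P is R=P.

P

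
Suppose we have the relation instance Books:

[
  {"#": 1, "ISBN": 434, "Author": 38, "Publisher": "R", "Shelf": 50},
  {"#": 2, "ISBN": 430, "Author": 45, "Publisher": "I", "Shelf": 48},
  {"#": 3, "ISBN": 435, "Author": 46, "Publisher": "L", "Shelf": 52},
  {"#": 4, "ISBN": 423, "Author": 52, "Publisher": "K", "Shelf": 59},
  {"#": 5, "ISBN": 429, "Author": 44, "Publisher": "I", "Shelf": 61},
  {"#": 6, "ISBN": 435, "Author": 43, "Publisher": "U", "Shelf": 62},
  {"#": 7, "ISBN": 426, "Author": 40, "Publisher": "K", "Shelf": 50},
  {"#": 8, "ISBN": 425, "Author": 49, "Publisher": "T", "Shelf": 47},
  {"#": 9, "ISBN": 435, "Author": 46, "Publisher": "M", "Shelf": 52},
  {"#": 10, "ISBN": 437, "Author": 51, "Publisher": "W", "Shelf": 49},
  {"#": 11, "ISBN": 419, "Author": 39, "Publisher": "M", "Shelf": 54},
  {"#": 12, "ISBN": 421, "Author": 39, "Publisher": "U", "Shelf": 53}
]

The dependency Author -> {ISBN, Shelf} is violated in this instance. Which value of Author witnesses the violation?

Author=38: row 1 → {ISBN,Shelf} = (434, 50) ✓
Author=45: row 2 → {ISBN,Shelf} = (430, 48) ✓
Author=46: rows 3, 9 → {ISBN,Shelf} = (435, 52), (435, 52) ✓
Author=52: row 4 → {ISBN,Shelf} = (423, 59) ✓
Author=44: row 5 → {ISBN,Shelf} = (429, 61) ✓
Author=43: row 6 → {ISBN,Shelf} = (435, 62) ✓
Author=40: row 7 → {ISBN,Shelf} = (426, 50) ✓
Author=49: row 8 → {ISBN,Shelf} = (425, 47) ✓
Author=51: row 10 → {ISBN,Shelf} = (437, 49) ✓
Author=39: rows 11, 12 → {ISBN,Shelf} takes values {(419, 54), (421, 53)} — violation
The only Author value with inconsistent RHS is Author=39.

39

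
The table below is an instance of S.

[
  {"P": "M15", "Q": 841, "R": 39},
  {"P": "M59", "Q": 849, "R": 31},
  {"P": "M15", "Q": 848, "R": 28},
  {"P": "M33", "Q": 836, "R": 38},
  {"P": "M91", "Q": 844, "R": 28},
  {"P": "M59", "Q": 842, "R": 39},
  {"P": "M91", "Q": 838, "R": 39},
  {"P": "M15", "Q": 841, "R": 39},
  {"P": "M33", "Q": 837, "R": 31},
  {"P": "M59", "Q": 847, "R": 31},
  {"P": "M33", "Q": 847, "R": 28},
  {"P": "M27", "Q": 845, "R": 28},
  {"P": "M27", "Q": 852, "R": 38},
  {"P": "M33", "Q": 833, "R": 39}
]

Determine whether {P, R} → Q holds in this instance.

No

(P=M15, R=39): 2 rows → Q = 841, 841 ✓
(P=M59, R=31): 2 rows → Q takes values {849, 847} — violation
(P=M15, R=28): 1 row → Q = 848 ✓
(P=M33, R=38): 1 row → Q = 836 ✓
(P=M91, R=28): 1 row → Q = 844 ✓
(P=M59, R=39): 1 row → Q = 842 ✓
(P=M91, R=39): 1 row → Q = 838 ✓
(P=M33, R=31): 1 row → Q = 837 ✓
(P=M33, R=28): 1 row → Q = 847 ✓
(P=M27, R=28): 1 row → Q = 845 ✓
(P=M27, R=38): 1 row → Q = 852 ✓
(P=M33, R=39): 1 row → Q = 833 ✓
Two rows agree on {P, R} but differ on Q, so {P, R} → Q does not hold.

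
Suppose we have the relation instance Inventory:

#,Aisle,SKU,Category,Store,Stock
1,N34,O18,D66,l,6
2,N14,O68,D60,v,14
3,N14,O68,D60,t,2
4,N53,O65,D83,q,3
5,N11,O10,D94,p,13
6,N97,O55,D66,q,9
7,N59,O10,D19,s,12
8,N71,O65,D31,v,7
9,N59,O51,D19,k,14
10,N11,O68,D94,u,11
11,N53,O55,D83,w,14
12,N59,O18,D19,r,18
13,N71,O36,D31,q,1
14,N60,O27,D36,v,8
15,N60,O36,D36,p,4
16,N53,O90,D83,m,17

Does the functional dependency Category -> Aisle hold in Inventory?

No

Category=D66: rows 1, 6 → Aisle takes values {N34, N97} — violation
Category=D60: rows 2, 3 → Aisle = N14, N14 ✓
Category=D83: rows 4, 11, 16 → Aisle = N53, N53, N53 ✓
Category=D94: rows 5, 10 → Aisle = N11, N11 ✓
Category=D19: rows 7, 9, 12 → Aisle = N59, N59, N59 ✓
Category=D31: rows 8, 13 → Aisle = N71, N71 ✓
Category=D36: rows 14, 15 → Aisle = N60, N60 ✓
Two rows agree on Category but differ on Aisle, so Category -> Aisle does not hold.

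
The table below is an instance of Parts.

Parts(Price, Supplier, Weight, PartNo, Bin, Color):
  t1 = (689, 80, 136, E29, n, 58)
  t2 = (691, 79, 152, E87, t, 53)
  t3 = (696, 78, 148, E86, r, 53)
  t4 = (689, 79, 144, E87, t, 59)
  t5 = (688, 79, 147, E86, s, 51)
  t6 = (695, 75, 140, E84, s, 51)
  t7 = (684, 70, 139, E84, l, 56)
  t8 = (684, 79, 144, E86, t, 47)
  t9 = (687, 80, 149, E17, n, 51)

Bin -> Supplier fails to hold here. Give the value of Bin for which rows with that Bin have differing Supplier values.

s

Bin=n: rows 1, 9 → Supplier = 80, 80 ✓
Bin=t: rows 2, 4, 8 → Supplier = 79, 79, 79 ✓
Bin=r: row 3 → Supplier = 78 ✓
Bin=s: rows 5, 6 → Supplier takes values {79, 75} — violation
Bin=l: row 7 → Supplier = 70 ✓
The only Bin value with inconsistent Supplier is Bin=s.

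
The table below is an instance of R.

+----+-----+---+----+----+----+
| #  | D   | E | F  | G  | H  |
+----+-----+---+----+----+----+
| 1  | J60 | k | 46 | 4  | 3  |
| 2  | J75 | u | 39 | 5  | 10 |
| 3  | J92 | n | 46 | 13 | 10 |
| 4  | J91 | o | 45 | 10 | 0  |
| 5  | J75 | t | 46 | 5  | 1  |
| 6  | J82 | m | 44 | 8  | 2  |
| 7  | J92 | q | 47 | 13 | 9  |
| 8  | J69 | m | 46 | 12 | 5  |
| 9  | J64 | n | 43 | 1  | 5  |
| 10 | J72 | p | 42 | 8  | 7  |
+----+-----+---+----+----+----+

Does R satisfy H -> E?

No

H=3: row 1 → E = k ✓
H=10: rows 2, 3 → E takes values {u, n} — violation
H=0: row 4 → E = o ✓
H=1: row 5 → E = t ✓
H=2: row 6 → E = m ✓
H=9: row 7 → E = q ✓
H=5: rows 8, 9 → E takes values {m, n} — violation
H=7: row 10 → E = p ✓
Two rows agree on H but differ on E, so H -> E does not hold.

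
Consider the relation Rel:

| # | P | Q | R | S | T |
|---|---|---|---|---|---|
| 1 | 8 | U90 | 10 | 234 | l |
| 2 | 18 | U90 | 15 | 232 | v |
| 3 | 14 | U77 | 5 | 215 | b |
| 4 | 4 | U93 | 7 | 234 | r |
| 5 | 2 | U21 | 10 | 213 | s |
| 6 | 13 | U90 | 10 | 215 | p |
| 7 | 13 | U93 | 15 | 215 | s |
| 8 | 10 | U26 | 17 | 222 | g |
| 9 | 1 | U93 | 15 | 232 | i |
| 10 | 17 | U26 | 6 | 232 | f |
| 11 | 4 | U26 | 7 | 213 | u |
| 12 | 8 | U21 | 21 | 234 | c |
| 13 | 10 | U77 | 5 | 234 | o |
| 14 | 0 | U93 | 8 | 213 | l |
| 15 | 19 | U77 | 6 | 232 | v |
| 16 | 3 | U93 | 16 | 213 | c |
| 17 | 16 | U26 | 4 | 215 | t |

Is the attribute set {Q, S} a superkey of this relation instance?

Rows 14 and 16 have the same {Q, S} value (Q=U93, S=213) but are distinct tuples, so {Q, S} does not determine every attribute — not a superkey.

No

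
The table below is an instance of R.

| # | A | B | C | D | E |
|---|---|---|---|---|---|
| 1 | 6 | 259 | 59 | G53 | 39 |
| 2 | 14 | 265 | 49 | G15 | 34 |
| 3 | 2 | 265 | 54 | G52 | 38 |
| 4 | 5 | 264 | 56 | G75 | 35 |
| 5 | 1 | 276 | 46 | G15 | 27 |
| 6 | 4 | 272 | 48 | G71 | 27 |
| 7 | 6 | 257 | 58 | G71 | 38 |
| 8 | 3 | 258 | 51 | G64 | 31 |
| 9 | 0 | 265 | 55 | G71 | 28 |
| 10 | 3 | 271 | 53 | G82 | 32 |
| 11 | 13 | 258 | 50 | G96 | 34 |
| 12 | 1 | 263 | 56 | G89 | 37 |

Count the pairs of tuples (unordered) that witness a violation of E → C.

3

E=34: violating pairs (2,11) — 1 pair.
E=38: violating pairs (3,7) — 1 pair.
E=27: violating pairs (5,6) — 1 pair.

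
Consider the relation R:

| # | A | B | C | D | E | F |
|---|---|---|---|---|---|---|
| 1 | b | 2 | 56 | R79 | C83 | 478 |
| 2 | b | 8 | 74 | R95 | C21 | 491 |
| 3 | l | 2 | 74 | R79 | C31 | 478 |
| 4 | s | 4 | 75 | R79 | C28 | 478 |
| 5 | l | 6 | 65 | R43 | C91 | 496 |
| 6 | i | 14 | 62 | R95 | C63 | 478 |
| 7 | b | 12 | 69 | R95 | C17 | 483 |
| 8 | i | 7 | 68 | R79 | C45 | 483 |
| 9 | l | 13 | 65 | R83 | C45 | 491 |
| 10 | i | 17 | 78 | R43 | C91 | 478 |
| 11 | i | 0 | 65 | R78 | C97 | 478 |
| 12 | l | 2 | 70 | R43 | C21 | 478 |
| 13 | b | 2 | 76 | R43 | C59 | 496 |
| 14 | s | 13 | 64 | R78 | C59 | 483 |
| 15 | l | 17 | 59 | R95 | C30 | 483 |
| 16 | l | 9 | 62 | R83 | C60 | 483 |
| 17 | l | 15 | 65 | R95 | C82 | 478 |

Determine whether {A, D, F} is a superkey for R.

Yes

All 17 rows have distinct {A, D, F} values, so {A, D, F} → (all attributes) holds and {A, D, F} is a superkey.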